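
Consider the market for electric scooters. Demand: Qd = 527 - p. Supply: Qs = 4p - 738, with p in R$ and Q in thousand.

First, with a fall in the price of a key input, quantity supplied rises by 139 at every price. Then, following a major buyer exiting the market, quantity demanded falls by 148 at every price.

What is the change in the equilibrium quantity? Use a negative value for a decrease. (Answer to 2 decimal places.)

-90.60

Solve the original market: 527 - p = 4p - 738, hence p = 253 and Q = 274.
After the shift, demand is Qd = 379 - p and supply is Qs = 4p - 599.
Equate the new curves: 379 - p = 4p - 599, giving 978 = 5p, p = 195.6, Q = 183.4.
ΔQ = 183.4 − 274 = -90.60.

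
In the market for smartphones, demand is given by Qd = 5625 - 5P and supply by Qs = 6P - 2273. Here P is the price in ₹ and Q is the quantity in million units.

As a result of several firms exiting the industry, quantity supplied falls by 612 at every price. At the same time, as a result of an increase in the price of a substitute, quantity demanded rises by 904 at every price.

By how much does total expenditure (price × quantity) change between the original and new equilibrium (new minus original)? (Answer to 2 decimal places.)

Original equilibrium: 5625 - 5P = 6P - 2273 gives 7898 = 11P, so P = 718 and Q = 2035.
The new curves are Qd = 6529 - 5P (demand) and Qs = 6P - 2885 (supply).
Equate the new curves: 6529 - 5P = 6P - 2885, giving 9414 = 11P, P = 9414/11 ≈ 855.8182, Q = 24749/11 ≈ 2249.9091.
Expenditure moves from 718×2035 = 1461130 to 855.8182×2249.9091 = 1925513.1074; change = +464383.11.

+464383.11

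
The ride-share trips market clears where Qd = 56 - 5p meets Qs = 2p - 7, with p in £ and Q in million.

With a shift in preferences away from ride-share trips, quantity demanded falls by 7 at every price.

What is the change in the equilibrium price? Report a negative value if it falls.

Initially, 56 - 5p = 2p - 7, so 63 = 7p and p = 9, Q = 11.
The shock moves the curves to Qd = 49 - 5p and Qs = 2p - 7.
Clearing the new market: 49 - 5p = 2p - 7, so p = 8 and Q = 9.
Δp = 8 − 9 = -1.

-1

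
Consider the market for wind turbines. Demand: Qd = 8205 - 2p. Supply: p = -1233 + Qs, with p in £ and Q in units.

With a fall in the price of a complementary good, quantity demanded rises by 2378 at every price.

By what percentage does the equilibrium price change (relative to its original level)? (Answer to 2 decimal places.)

+34.11

Original equilibrium: 8205 - 2p = p + 1233 gives 6972 = 3p, so p = 2324 and Q = 3557.
After the shift, demand is Qd = 10583 - 2p and supply is Qs = p + 1233.
Setting them equal: 10583 - 2p = p + 1233 → 9350 = 3p, so p = 9350/3 ≈ 3116.6667 and Q = 13049/3 ≈ 4349.6667.
%Δp = (3116.6667 − 2324) / 2324 × 100 = +34.11%.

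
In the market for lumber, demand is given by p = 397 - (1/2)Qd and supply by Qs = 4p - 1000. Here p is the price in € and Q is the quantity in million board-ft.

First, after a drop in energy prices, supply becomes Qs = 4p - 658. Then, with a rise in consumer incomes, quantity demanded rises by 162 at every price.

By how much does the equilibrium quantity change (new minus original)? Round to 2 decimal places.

+222.00

Original equilibrium: 794 - 2p = 4p - 1000 gives 1794 = 6p, so p = 299 and Q = 196.
With the change applied: demand Qd = 956 - 2p, supply Qs = 4p - 658.
Setting them equal: 956 - 2p = 4p - 658 → 1614 = 6p, so p = 269 and Q = 418.
ΔQ = 418 − 196 = +222.00.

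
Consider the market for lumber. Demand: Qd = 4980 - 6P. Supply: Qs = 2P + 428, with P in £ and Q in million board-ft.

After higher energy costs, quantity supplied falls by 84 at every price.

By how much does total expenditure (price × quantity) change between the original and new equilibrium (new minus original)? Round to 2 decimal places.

-20065.50

Before the shock: 4980 - 6P = 2P + 428 ⇒ 4552 = 8P ⇒ P = 569, Q = 1566.
The shock moves the curves to Qd = 4980 - 6P and Qs = 2P + 344.
Setting them equal: 4980 - 6P = 2P + 344 → 4636 = 8P, so P = 579.5 and Q = 1503.
Expenditure moves from 569×1566 = 891054 to 579.5×1503 = 870988.5; change = -20065.50.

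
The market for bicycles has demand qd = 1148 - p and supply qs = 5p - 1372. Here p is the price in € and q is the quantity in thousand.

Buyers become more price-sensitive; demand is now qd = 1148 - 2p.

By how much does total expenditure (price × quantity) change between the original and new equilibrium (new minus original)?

-151680

Original equilibrium: 1148 - p = 5p - 1372 gives 2520 = 6p, so p = 420 and q = 728.
The shock moves the curves to qd = 1148 - 2p and qs = 5p - 1372.
Setting them equal: 1148 - 2p = 5p - 1372 → 2520 = 7p, so p = 360 and q = 428.
Expenditure moves from 420×728 = 305760 to 360×428 = 154080; change = -151680.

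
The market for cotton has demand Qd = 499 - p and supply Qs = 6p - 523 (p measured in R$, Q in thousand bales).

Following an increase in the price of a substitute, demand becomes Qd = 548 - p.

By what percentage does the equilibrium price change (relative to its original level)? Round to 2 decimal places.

Original equilibrium: 499 - p = 6p - 523 gives 1022 = 7p, so p = 146 and Q = 353.
With the change applied: demand Qd = 548 - p, supply Qs = 6p - 523.
New equilibrium: 548 - p = 6p - 523 ⇒ 1071 = 7p ⇒ p = 153, Q = 395.
%Δp = (153 − 146) / 146 × 100 = +4.79%.

+4.79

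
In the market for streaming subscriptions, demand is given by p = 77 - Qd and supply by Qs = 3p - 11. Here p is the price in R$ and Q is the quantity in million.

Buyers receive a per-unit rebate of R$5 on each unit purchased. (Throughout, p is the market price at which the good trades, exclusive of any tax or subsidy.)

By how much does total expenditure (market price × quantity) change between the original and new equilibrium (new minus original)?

Before the shock: 77 - p = 3p - 11 ⇒ 88 = 4p ⇒ p = 22, Q = 55.
Since buyers' out-of-pocket price is the market price minus the rebate, the effective demand curve becomes Qd = 82 - p.
Clearing the new market: 82 - p = 3p - 11, so p = 23.25 and Q = 58.75.
Expenditure moves from 22×55 = 1210 to 23.25×58.75 = 1365.9375; change = +155.9375.

+155.9375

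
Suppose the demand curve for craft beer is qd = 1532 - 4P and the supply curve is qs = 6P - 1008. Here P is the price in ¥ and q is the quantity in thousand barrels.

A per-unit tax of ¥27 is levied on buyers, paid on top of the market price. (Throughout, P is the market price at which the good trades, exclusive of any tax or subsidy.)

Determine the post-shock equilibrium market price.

243.2

Before the shock: 1532 - 4P = 6P - 1008 ⇒ 2540 = 10P ⇒ P = 254, q = 516.
Since buyers pay the price plus the tax, the effective demand curve becomes qd = 1424 - 4P.
New equilibrium: 1424 - 4P = 6P - 1008 ⇒ 2432 = 10P ⇒ P = 243.2, q = 451.2.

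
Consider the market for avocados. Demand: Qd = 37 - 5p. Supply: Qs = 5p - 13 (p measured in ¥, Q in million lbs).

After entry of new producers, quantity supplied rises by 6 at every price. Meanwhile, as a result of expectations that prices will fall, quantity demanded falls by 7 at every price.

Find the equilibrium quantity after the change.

Initially, 37 - 5p = 5p - 13, so 50 = 10p and p = 5, Q = 12.
The shock moves the curves to Qd = 30 - 5p and Qs = 5p - 7.
Clearing the new market: 30 - 5p = 5p - 7, so p = 3.7 and Q = 11.5.

11.5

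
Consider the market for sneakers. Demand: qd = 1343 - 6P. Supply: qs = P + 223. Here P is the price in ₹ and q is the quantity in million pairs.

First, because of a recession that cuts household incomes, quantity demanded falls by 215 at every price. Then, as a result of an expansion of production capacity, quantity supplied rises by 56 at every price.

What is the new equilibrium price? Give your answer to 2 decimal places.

Original equilibrium: 1343 - 6P = P + 223 gives 1120 = 7P, so P = 160 and q = 383.
The shock moves the curves to qd = 1128 - 6P and qs = P + 279.
Setting them equal: 1128 - 6P = P + 279 → 849 = 7P, so P = 849/7 ≈ 121.2857 and q = 2802/7 ≈ 400.2857.

121.29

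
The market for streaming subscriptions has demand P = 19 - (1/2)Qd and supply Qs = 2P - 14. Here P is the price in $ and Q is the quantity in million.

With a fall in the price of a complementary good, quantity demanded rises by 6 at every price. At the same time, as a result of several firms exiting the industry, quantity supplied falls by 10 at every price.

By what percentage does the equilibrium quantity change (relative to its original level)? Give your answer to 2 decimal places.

-16.67

Solve the original market: 38 - 2P = 2P - 14, hence P = 13 and Q = 12.
The shock moves the curves to Qd = 44 - 2P and Qs = 2P - 24.
Equate the new curves: 44 - 2P = 2P - 24, giving 68 = 4P, P = 17, Q = 10.
%ΔQ = (10 − 12) / 12 × 100 = -16.67%.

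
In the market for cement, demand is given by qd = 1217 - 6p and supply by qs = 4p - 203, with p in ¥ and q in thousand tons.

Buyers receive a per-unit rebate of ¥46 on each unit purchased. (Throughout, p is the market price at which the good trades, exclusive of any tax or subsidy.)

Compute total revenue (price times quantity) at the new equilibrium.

Initially, 1217 - 6p = 4p - 203, so 1420 = 10p and p = 142, q = 365.
Since buyers' out-of-pocket price is the market price minus the rebate, the effective demand curve becomes qd = 1493 - 6p.
Equate the new curves: 1493 - 6p = 4p - 203, giving 1696 = 10p, p = 169.6, q = 475.4.
New expenditure = 169.6 × 475.4 = 80627.84.

80627.84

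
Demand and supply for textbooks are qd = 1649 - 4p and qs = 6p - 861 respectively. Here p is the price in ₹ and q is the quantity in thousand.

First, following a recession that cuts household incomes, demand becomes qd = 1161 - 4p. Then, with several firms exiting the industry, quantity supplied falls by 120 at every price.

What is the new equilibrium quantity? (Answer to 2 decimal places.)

304.20

Before the shock: 1649 - 4p = 6p - 861 ⇒ 2510 = 10p ⇒ p = 251, q = 645.
The new curves are qd = 1161 - 4p (demand) and qs = 6p - 981 (supply).
Setting them equal: 1161 - 4p = 6p - 981 → 2142 = 10p, so p = 214.2 and q = 304.2.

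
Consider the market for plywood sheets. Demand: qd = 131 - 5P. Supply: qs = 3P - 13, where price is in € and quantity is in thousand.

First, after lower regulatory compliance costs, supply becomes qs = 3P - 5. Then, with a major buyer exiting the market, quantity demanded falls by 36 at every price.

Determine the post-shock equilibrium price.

Solve the original market: 131 - 5P = 3P - 13, hence P = 18 and q = 41.
The shock moves the curves to qd = 95 - 5P and qs = 3P - 5.
Setting them equal: 95 - 5P = 3P - 5 → 100 = 8P, so P = 12.5 and q = 32.5.

12.5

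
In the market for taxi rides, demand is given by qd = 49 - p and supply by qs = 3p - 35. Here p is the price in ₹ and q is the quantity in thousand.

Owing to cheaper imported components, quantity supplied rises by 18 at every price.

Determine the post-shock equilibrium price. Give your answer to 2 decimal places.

Solve the original market: 49 - p = 3p - 35, hence p = 21 and q = 28.
The shock moves the curves to qd = 49 - p and qs = 3p - 17.
Clearing the new market: 49 - p = 3p - 17, so p = 16.5 and q = 32.5.

16.50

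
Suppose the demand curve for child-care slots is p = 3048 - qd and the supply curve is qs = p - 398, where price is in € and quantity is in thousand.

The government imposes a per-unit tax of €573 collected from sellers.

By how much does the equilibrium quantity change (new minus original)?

-286.5

Before the shock: 3048 - p = p - 398 ⇒ 3446 = 2p ⇒ p = 1723, q = 1325.
Since sellers keep the price net of the tax, the effective supply curve becomes qs = p - 971.
Clearing the new market: 3048 - p = p - 971, so p = 2009.5 and q = 1038.5.
Δq = 1038.5 − 1325 = -286.5.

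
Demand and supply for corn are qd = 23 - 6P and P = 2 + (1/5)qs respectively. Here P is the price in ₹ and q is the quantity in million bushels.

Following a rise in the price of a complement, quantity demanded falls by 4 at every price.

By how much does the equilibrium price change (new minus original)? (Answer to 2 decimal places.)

Initially, 23 - 6P = 5P - 10, so 33 = 11P and P = 3, q = 5.
The new curves are qd = 19 - 6P (demand) and qs = 5P - 10 (supply).
Equate the new curves: 19 - 6P = 5P - 10, giving 29 = 11P, P = 29/11 ≈ 2.6364, q = 35/11 ≈ 3.1818.
ΔP = 2.6364 − 3 = -0.36.

-0.36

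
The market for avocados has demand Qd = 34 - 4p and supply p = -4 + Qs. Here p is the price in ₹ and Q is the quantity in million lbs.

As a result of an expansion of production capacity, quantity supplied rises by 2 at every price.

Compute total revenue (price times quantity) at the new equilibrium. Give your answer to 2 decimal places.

Before the shock: 34 - 4p = p + 4 ⇒ 30 = 5p ⇒ p = 6, Q = 10.
With the change applied: demand Qd = 34 - 4p, supply Qs = p + 6.
New equilibrium: 34 - 4p = p + 6 ⇒ 28 = 5p ⇒ p = 5.6, Q = 11.6.
New expenditure = 5.6 × 11.6 = 64.96.

64.96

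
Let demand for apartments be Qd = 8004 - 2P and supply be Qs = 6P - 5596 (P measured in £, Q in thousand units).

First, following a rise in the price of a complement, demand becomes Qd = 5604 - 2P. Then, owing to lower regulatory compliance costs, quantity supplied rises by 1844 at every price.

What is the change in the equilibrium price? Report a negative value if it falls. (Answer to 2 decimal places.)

Original equilibrium: 8004 - 2P = 6P - 5596 gives 13600 = 8P, so P = 1700 and Q = 4604.
The new curves are Qd = 5604 - 2P (demand) and Qs = 6P - 3752 (supply).
Equate the new curves: 5604 - 2P = 6P - 3752, giving 9356 = 8P, P = 1169.5, Q = 3265.
ΔP = 1169.5 − 1700 = -530.50.

-530.50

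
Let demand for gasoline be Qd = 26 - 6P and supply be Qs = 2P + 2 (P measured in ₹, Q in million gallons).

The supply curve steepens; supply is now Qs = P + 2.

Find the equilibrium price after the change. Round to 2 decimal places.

3.43

Original equilibrium: 26 - 6P = 2P + 2 gives 24 = 8P, so P = 3 and Q = 8.
With the change applied: demand Qd = 26 - 6P, supply Qs = P + 2.
Clearing the new market: 26 - 6P = P + 2, so P = 24/7 ≈ 3.4286 and Q = 38/7 ≈ 5.4286.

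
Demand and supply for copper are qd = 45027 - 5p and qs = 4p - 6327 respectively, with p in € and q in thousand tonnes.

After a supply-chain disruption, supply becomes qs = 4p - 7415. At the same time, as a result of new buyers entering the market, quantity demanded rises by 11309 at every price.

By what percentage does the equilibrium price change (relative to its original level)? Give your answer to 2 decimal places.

Original equilibrium: 45027 - 5p = 4p - 6327 gives 51354 = 9p, so p = 5706 and q = 16497.
The shock moves the curves to qd = 56336 - 5p and qs = 4p - 7415.
New equilibrium: 56336 - 5p = 4p - 7415 ⇒ 63751 = 9p ⇒ p = 63751/9 ≈ 7083.4444, q = 188269/9 ≈ 20918.7778.
%Δp = (7083.4444 − 5706) / 5706 × 100 = +24.14%.

+24.14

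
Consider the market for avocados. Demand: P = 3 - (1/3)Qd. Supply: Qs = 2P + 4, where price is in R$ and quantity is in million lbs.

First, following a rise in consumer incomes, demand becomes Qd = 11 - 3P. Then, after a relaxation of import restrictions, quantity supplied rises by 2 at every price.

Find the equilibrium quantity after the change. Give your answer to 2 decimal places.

8.00

Before the shock: 9 - 3P = 2P + 4 ⇒ 5 = 5P ⇒ P = 1, Q = 6.
With the change applied: demand Qd = 11 - 3P, supply Qs = 2P + 6.
New equilibrium: 11 - 3P = 2P + 6 ⇒ 5 = 5P ⇒ P = 1, Q = 8.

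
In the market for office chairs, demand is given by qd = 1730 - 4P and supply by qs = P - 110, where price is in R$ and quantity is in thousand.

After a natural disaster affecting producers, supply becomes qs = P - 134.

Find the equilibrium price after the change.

Initially, 1730 - 4P = P - 110, so 1840 = 5P and P = 368, q = 258.
With the change applied: demand qd = 1730 - 4P, supply qs = P - 134.
Setting them equal: 1730 - 4P = P - 134 → 1864 = 5P, so P = 372.8 and q = 238.8.

372.8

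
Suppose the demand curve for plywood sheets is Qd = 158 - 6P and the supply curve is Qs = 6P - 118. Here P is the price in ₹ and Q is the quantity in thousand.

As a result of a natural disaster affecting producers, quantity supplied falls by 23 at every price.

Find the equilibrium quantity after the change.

Original equilibrium: 158 - 6P = 6P - 118 gives 276 = 12P, so P = 23 and Q = 20.
The shock moves the curves to Qd = 158 - 6P and Qs = 6P - 141.
Equate the new curves: 158 - 6P = 6P - 141, giving 299 = 12P, P = 299/12 ≈ 24.9167, Q = 8.5.

8.5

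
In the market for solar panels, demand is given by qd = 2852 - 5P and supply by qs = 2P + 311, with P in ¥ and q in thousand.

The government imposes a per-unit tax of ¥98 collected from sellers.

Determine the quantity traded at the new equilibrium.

897

Original equilibrium: 2852 - 5P = 2P + 311 gives 2541 = 7P, so P = 363 and q = 1037.
Since sellers keep the price net of the tax, the effective supply curve becomes qs = 2P + 115.
Equate the new curves: 2852 - 5P = 2P + 115, giving 2737 = 7P, P = 391, q = 897.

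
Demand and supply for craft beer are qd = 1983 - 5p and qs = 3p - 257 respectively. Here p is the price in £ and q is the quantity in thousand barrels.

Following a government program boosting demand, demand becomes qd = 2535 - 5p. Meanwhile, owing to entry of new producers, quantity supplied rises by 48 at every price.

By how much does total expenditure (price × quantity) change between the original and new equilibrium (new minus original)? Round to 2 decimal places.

+118020.00

Solve the original market: 1983 - 5p = 3p - 257, hence p = 280 and q = 583.
The new curves are qd = 2535 - 5p (demand) and qs = 3p - 209 (supply).
Clearing the new market: 2535 - 5p = 3p - 209, so p = 343 and q = 820.
Expenditure moves from 280×583 = 163240 to 343×820 = 281260; change = +118020.00.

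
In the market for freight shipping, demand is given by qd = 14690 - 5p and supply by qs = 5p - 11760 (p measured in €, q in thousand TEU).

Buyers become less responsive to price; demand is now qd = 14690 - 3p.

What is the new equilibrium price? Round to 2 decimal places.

3306.25

Before the shock: 14690 - 5p = 5p - 11760 ⇒ 26450 = 10p ⇒ p = 2645, q = 1465.
The new curves are qd = 14690 - 3p (demand) and qs = 5p - 11760 (supply).
Equate the new curves: 14690 - 3p = 5p - 11760, giving 26450 = 8p, p = 3306.25, q = 4771.25.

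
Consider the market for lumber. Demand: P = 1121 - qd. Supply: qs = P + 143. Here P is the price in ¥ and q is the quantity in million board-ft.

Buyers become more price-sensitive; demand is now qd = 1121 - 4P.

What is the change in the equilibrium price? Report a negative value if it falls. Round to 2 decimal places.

-293.40

Solve the original market: 1121 - P = P + 143, hence P = 489 and q = 632.
With the change applied: demand qd = 1121 - 4P, supply qs = P + 143.
New equilibrium: 1121 - 4P = P + 143 ⇒ 978 = 5P ⇒ P = 195.6, q = 338.6.
ΔP = 195.6 − 489 = -293.40.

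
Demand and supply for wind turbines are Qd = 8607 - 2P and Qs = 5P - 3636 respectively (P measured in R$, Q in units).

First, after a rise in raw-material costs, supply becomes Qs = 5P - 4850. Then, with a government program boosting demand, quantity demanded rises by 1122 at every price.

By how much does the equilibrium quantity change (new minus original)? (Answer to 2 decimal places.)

+454.57

Solve the original market: 8607 - 2P = 5P - 3636, hence P = 1749 and Q = 5109.
With the change applied: demand Qd = 9729 - 2P, supply Qs = 5P - 4850.
Setting them equal: 9729 - 2P = 5P - 4850 → 14579 = 7P, so P = 14579/7 ≈ 2082.7143 and Q = 38945/7 ≈ 5563.5714.
ΔQ = 5563.5714 − 5109 = +454.57.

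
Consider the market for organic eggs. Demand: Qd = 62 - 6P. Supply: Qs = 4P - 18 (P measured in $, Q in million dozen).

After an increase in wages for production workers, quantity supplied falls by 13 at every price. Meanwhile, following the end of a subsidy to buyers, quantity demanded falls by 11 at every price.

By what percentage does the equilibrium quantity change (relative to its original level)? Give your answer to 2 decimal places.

-87.14

Original equilibrium: 62 - 6P = 4P - 18 gives 80 = 10P, so P = 8 and Q = 14.
The new curves are Qd = 51 - 6P (demand) and Qs = 4P - 31 (supply).
New equilibrium: 51 - 6P = 4P - 31 ⇒ 82 = 10P ⇒ P = 8.2, Q = 1.8.
%ΔQ = (1.8 − 14) / 14 × 100 = -87.14%.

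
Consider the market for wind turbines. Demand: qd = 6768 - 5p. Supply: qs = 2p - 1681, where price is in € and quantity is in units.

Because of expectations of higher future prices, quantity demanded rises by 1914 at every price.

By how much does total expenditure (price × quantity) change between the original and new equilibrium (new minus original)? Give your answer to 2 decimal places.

+1010006.08

Before the shock: 6768 - 5p = 2p - 1681 ⇒ 8449 = 7p ⇒ p = 1207, q = 733.
The new curves are qd = 8682 - 5p (demand) and qs = 2p - 1681 (supply).
New equilibrium: 8682 - 5p = 2p - 1681 ⇒ 10363 = 7p ⇒ p = 10363/7 ≈ 1480.4286, q = 8959/7 ≈ 1279.8571.
Expenditure moves from 1207×733 = 884731 to 1480.4286×1279.8571 = 1894737.0816; change = +1010006.08.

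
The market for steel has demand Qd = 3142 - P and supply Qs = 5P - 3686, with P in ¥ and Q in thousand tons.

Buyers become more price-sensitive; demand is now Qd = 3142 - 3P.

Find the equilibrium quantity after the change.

581.5

Original equilibrium: 3142 - P = 5P - 3686 gives 6828 = 6P, so P = 1138 and Q = 2004.
The new curves are Qd = 3142 - 3P (demand) and Qs = 5P - 3686 (supply).
Clearing the new market: 3142 - 3P = 5P - 3686, so P = 853.5 and Q = 581.5.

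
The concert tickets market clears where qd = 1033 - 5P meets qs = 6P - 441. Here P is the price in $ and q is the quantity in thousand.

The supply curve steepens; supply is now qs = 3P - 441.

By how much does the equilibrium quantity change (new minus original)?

Before the shock: 1033 - 5P = 6P - 441 ⇒ 1474 = 11P ⇒ P = 134, q = 363.
With the change applied: demand qd = 1033 - 5P, supply qs = 3P - 441.
Equate the new curves: 1033 - 5P = 3P - 441, giving 1474 = 8P, P = 184.25, q = 111.75.
Δq = 111.75 − 363 = -251.25.

-251.25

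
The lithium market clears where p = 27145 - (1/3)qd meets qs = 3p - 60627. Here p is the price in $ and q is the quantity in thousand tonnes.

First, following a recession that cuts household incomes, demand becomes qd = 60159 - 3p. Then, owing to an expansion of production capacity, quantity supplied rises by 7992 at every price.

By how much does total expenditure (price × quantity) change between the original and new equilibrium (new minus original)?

-175613670

Original equilibrium: 81435 - 3p = 3p - 60627 gives 142062 = 6p, so p = 23677 and q = 10404.
The shock moves the curves to qd = 60159 - 3p and qs = 3p - 52635.
Equate the new curves: 60159 - 3p = 3p - 52635, giving 112794 = 6p, p = 18799, q = 3762.
Expenditure moves from 23677×10404 = 246335508 to 18799×3762 = 70721838; change = -175613670.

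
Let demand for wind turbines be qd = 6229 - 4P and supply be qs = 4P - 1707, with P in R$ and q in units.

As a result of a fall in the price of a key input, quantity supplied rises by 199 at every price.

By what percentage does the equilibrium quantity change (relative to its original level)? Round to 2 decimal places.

+4.40

Initially, 6229 - 4P = 4P - 1707, so 7936 = 8P and P = 992, q = 2261.
The new curves are qd = 6229 - 4P (demand) and qs = 4P - 1508 (supply).
Clearing the new market: 6229 - 4P = 4P - 1508, so P = 967.125 and q = 2360.5.
%Δq = (2360.5 − 2261) / 2261 × 100 = +4.40%.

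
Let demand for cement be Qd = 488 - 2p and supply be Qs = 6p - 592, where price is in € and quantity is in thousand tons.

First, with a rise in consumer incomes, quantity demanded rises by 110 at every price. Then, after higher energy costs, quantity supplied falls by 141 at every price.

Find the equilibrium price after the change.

Initially, 488 - 2p = 6p - 592, so 1080 = 8p and p = 135, Q = 218.
After the shift, demand is Qd = 598 - 2p and supply is Qs = 6p - 733.
New equilibrium: 598 - 2p = 6p - 733 ⇒ 1331 = 8p ⇒ p = 166.375, Q = 265.25.

166.375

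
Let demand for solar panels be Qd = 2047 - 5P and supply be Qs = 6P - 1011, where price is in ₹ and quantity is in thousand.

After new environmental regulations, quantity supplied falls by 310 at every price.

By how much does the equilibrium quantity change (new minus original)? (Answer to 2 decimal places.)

-140.91

Solve the original market: 2047 - 5P = 6P - 1011, hence P = 278 and Q = 657.
The shock moves the curves to Qd = 2047 - 5P and Qs = 6P - 1321.
Clearing the new market: 2047 - 5P = 6P - 1321, so P = 3368/11 ≈ 306.1818 and Q = 5677/11 ≈ 516.0909.
ΔQ = 516.0909 − 657 = -140.91.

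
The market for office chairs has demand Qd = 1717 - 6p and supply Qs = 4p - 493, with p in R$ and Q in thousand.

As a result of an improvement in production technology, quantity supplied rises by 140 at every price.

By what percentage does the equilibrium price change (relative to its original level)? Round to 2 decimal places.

-6.33

Original equilibrium: 1717 - 6p = 4p - 493 gives 2210 = 10p, so p = 221 and Q = 391.
The shock moves the curves to Qd = 1717 - 6p and Qs = 4p - 353.
Setting them equal: 1717 - 6p = 4p - 353 → 2070 = 10p, so p = 207 and Q = 475.
%Δp = (207 − 221) / 221 × 100 = -6.33%.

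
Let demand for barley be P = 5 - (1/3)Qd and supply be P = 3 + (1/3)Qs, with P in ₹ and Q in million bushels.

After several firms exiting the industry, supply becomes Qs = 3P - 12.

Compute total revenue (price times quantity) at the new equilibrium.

Before the shock: 15 - 3P = 3P - 9 ⇒ 24 = 6P ⇒ P = 4, Q = 3.
The new curves are Qd = 15 - 3P (demand) and Qs = 3P - 12 (supply).
Equate the new curves: 15 - 3P = 3P - 12, giving 27 = 6P, P = 4.5, Q = 1.5.
New expenditure = 4.5 × 1.5 = 6.75.

6.75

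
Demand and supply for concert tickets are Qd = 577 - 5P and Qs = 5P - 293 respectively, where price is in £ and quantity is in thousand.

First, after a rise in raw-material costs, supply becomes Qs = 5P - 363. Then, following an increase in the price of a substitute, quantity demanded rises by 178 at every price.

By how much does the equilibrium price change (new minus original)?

+24.8

Before the shock: 577 - 5P = 5P - 293 ⇒ 870 = 10P ⇒ P = 87, Q = 142.
After the shift, demand is Qd = 755 - 5P and supply is Qs = 5P - 363.
Clearing the new market: 755 - 5P = 5P - 363, so P = 111.8 and Q = 196.
ΔP = 111.8 − 87 = +24.8.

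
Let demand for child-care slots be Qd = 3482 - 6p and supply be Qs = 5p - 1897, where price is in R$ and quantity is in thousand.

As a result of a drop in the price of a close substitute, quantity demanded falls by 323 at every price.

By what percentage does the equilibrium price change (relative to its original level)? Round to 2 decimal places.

-6.00

Before the shock: 3482 - 6p = 5p - 1897 ⇒ 5379 = 11p ⇒ p = 489, Q = 548.
The new curves are Qd = 3159 - 6p (demand) and Qs = 5p - 1897 (supply).
Clearing the new market: 3159 - 6p = 5p - 1897, so p = 5056/11 ≈ 459.6364 and Q = 4413/11 ≈ 401.1818.
%Δp = (459.6364 − 489) / 489 × 100 = -6.00%.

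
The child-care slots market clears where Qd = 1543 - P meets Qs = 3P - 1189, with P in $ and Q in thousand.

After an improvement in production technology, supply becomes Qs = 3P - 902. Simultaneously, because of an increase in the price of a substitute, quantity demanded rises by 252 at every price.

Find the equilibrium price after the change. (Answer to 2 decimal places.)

674.25

Original equilibrium: 1543 - P = 3P - 1189 gives 2732 = 4P, so P = 683 and Q = 860.
With the change applied: demand Qd = 1795 - P, supply Qs = 3P - 902.
Equate the new curves: 1795 - P = 3P - 902, giving 2697 = 4P, P = 674.25, Q = 1120.75.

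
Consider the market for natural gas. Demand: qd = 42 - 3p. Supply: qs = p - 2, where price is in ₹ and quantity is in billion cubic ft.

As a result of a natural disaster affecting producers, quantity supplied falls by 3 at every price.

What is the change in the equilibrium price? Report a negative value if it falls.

Solve the original market: 42 - 3p = p - 2, hence p = 11 and q = 9.
The new curves are qd = 42 - 3p (demand) and qs = p - 5 (supply).
New equilibrium: 42 - 3p = p - 5 ⇒ 47 = 4p ⇒ p = 11.75, q = 6.75.
Δp = 11.75 − 11 = +0.75.

+0.75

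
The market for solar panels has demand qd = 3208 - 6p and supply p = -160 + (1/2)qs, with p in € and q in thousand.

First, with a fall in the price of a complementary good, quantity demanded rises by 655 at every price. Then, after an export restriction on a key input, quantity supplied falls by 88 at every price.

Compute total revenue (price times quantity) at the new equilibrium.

Solve the original market: 3208 - 6p = 2p + 320, hence p = 361 and q = 1042.
The shock moves the curves to qd = 3863 - 6p and qs = 2p + 232.
Equate the new curves: 3863 - 6p = 2p + 232, giving 3631 = 8p, p = 453.875, q = 1139.75.
New expenditure = 453.875 × 1139.75 = 517304.03125.

517304.03125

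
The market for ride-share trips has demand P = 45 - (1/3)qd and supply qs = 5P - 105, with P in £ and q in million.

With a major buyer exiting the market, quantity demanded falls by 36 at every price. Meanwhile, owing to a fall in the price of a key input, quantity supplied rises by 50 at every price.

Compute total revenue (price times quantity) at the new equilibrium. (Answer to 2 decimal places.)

794.06

Initially, 135 - 3P = 5P - 105, so 240 = 8P and P = 30, q = 45.
After the shift, demand is qd = 99 - 3P and supply is qs = 5P - 55.
Clearing the new market: 99 - 3P = 5P - 55, so P = 19.25 and q = 41.25.
New expenditure = 19.25 × 41.25 = 794.06.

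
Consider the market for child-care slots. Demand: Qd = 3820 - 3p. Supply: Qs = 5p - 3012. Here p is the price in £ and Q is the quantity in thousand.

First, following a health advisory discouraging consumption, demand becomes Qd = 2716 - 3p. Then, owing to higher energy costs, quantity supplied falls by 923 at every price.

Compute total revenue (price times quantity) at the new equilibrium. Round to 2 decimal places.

184461.33

Initially, 3820 - 3p = 5p - 3012, so 6832 = 8p and p = 854, Q = 1258.
After the shift, demand is Qd = 2716 - 3p and supply is Qs = 5p - 3935.
Clearing the new market: 2716 - 3p = 5p - 3935, so p = 831.375 and Q = 221.875.
New expenditure = 831.375 × 221.875 = 184461.33.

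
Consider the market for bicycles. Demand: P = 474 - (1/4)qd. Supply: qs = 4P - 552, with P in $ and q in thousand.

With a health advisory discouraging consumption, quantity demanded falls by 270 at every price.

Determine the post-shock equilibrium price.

272.25

Solve the original market: 1896 - 4P = 4P - 552, hence P = 306 and q = 672.
After the shift, demand is qd = 1626 - 4P and supply is qs = 4P - 552.
New equilibrium: 1626 - 4P = 4P - 552 ⇒ 2178 = 8P ⇒ P = 272.25, q = 537.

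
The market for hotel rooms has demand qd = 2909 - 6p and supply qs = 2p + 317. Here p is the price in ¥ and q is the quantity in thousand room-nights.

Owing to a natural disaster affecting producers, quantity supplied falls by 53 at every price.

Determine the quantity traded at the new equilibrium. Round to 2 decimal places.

Initially, 2909 - 6p = 2p + 317, so 2592 = 8p and p = 324, q = 965.
The new curves are qd = 2909 - 6p (demand) and qs = 2p + 264 (supply).
Clearing the new market: 2909 - 6p = 2p + 264, so p = 330.625 and q = 925.25.

925.25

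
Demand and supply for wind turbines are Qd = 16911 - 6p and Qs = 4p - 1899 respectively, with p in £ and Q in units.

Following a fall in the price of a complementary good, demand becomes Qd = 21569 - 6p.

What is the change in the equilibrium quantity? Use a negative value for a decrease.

+1863.2

Initially, 16911 - 6p = 4p - 1899, so 18810 = 10p and p = 1881, Q = 5625.
The new curves are Qd = 21569 - 6p (demand) and Qs = 4p - 1899 (supply).
Setting them equal: 21569 - 6p = 4p - 1899 → 23468 = 10p, so p = 2346.8 and Q = 7488.2.
ΔQ = 7488.2 − 5625 = +1863.2.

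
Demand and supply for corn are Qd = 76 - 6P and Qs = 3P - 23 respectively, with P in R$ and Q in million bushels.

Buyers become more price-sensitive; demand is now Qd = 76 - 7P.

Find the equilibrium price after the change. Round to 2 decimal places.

9.90

Solve the original market: 76 - 6P = 3P - 23, hence P = 11 and Q = 10.
The new curves are Qd = 76 - 7P (demand) and Qs = 3P - 23 (supply).
Setting them equal: 76 - 7P = 3P - 23 → 99 = 10P, so P = 9.9 and Q = 6.7.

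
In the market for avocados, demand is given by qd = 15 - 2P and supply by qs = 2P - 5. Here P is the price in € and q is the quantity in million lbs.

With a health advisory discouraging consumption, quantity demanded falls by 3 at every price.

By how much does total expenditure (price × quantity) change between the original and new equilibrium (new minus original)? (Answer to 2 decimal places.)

-10.13

Before the shock: 15 - 2P = 2P - 5 ⇒ 20 = 4P ⇒ P = 5, q = 5.
With the change applied: demand qd = 12 - 2P, supply qs = 2P - 5.
Setting them equal: 12 - 2P = 2P - 5 → 17 = 4P, so P = 4.25 and q = 3.5.
Expenditure moves from 5×5 = 25 to 4.25×3.5 = 14.875; change = -10.13.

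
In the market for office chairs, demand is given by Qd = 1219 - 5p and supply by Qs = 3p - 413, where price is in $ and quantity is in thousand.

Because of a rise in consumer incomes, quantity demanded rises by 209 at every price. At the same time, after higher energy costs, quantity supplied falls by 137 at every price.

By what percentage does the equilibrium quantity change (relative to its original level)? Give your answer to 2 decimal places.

Initially, 1219 - 5p = 3p - 413, so 1632 = 8p and p = 204, Q = 199.
The shock moves the curves to Qd = 1428 - 5p and Qs = 3p - 550.
New equilibrium: 1428 - 5p = 3p - 550 ⇒ 1978 = 8p ⇒ p = 247.25, Q = 191.75.
%ΔQ = (191.75 − 199) / 199 × 100 = -3.64%.

-3.64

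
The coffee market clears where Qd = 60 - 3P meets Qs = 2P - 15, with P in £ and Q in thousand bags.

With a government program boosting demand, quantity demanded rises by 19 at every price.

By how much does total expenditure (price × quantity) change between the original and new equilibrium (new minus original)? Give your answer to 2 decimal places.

+199.88

Before the shock: 60 - 3P = 2P - 15 ⇒ 75 = 5P ⇒ P = 15, Q = 15.
The new curves are Qd = 79 - 3P (demand) and Qs = 2P - 15 (supply).
New equilibrium: 79 - 3P = 2P - 15 ⇒ 94 = 5P ⇒ P = 18.8, Q = 22.6.
Expenditure moves from 15×15 = 225 to 18.8×22.6 = 424.88; change = +199.88.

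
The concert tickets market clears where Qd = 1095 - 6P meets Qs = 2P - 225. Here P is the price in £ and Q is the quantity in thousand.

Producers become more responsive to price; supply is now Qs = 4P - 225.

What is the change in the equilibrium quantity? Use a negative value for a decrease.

+198

Before the shock: 1095 - 6P = 2P - 225 ⇒ 1320 = 8P ⇒ P = 165, Q = 105.
With the change applied: demand Qd = 1095 - 6P, supply Qs = 4P - 225.
New equilibrium: 1095 - 6P = 4P - 225 ⇒ 1320 = 10P ⇒ P = 132, Q = 303.
ΔQ = 303 − 105 = +198.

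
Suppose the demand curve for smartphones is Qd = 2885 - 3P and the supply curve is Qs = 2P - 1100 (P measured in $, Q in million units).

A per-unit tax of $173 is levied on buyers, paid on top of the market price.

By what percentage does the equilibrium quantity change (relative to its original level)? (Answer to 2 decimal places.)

-42.02

Solve the original market: 2885 - 3P = 2P - 1100, hence P = 797 and Q = 494.
Since buyers pay the price plus the tax, the effective demand curve becomes Qd = 2366 - 3P.
Equate the new curves: 2366 - 3P = 2P - 1100, giving 3466 = 5P, P = 693.2, Q = 286.4.
%ΔQ = (286.4 − 494) / 494 × 100 = -42.02%.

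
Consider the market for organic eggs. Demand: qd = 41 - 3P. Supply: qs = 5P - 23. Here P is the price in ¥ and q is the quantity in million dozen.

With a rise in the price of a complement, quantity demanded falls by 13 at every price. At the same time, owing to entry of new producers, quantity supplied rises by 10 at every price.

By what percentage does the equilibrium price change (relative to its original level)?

Original equilibrium: 41 - 3P = 5P - 23 gives 64 = 8P, so P = 8 and q = 17.
The new curves are qd = 28 - 3P (demand) and qs = 5P - 13 (supply).
New equilibrium: 28 - 3P = 5P - 13 ⇒ 41 = 8P ⇒ P = 5.125, q = 12.625.
%ΔP = (5.125 − 8) / 8 × 100 = -35.9375%.

-35.9375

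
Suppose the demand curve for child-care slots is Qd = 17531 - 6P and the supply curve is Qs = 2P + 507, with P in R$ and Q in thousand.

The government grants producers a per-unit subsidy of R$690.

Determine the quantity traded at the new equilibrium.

5798

Initially, 17531 - 6P = 2P + 507, so 17024 = 8P and P = 2128, Q = 4763.
Since sellers receive the price plus the subsidy, the effective supply curve becomes Qs = 2P + 1887.
Setting them equal: 17531 - 6P = 2P + 1887 → 15644 = 8P, so P = 1955.5 and Q = 5798.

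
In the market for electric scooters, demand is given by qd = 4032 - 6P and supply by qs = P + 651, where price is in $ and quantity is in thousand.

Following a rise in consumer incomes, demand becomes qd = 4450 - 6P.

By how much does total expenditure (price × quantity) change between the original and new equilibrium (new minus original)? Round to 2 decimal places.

Solve the original market: 4032 - 6P = P + 651, hence P = 483 and q = 1134.
The shock moves the curves to qd = 4450 - 6P and qs = P + 651.
New equilibrium: 4450 - 6P = P + 651 ⇒ 3799 = 7P ⇒ P = 3799/7 ≈ 542.7143, q = 8356/7 ≈ 1193.7143.
Expenditure moves from 483×1134 = 547722 to 542.7143×1193.7143 = 647845.7959; change = +100123.80.

+100123.80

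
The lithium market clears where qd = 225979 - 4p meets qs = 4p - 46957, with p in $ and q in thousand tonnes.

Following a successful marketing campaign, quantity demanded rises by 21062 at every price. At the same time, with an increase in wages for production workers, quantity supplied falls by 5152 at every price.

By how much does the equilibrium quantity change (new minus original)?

Solve the original market: 225979 - 4p = 4p - 46957, hence p = 34117 and q = 89511.
After the shift, demand is qd = 247041 - 4p and supply is qs = 4p - 52109.
New equilibrium: 247041 - 4p = 4p - 52109 ⇒ 299150 = 8p ⇒ p = 37393.75, q = 97466.
Δq = 97466 − 89511 = +7955.

+7955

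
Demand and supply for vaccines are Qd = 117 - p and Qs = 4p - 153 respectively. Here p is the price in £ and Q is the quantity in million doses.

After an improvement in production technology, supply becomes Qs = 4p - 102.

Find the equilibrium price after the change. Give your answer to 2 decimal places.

Before the shock: 117 - p = 4p - 153 ⇒ 270 = 5p ⇒ p = 54, Q = 63.
After the shift, demand is Qd = 117 - p and supply is Qs = 4p - 102.
Clearing the new market: 117 - p = 4p - 102, so p = 43.8 and Q = 73.2.

43.80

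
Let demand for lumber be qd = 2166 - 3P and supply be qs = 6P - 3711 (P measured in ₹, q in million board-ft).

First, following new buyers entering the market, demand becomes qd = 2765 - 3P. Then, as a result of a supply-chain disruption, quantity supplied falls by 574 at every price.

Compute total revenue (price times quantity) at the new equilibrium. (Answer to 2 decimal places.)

Initially, 2166 - 3P = 6P - 3711, so 5877 = 9P and P = 653, q = 207.
With the change applied: demand qd = 2765 - 3P, supply qs = 6P - 4285.
New equilibrium: 2765 - 3P = 6P - 4285 ⇒ 7050 = 9P ⇒ P = 2350/3 ≈ 783.3333, q = 415.
New expenditure = 783.3333 × 415 = 325083.33.

325083.33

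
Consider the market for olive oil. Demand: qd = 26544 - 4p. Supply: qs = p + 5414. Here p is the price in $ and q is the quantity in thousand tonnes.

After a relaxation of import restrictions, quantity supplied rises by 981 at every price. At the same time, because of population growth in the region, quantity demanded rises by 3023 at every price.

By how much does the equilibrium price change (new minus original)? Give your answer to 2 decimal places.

Before the shock: 26544 - 4p = p + 5414 ⇒ 21130 = 5p ⇒ p = 4226, q = 9640.
After the shift, demand is qd = 29567 - 4p and supply is qs = p + 6395.
Setting them equal: 29567 - 4p = p + 6395 → 23172 = 5p, so p = 4634.4 and q = 11029.4.
Δp = 4634.4 − 4226 = +408.40.

+408.40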